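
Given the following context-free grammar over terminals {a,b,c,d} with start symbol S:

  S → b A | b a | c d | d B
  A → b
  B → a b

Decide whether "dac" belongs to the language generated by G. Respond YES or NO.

CNF form of G:
  S -> T1 A | T1 T0 | T2 T3 | T3 B
  A -> b
  B -> T0 T1
  T0 -> a
  T1 -> b
  T2 -> c
  T3 -> d

CYK fill:
  T[0,0] 'd' = {T3}  orig:{}
  T[1,1] 'a' = {T0}  orig:{}
  T[2,2] 'c' = {T2}  orig:{}
  T[0,1] 'da' = ∅
  T[1,2] 'ac' = ∅
  T[0,2] 'dac' = ∅

S ∉ T[0,2] ⇒ NO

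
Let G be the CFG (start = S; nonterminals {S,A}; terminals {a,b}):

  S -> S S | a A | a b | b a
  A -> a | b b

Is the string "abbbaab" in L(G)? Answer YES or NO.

Convert to CNF:
  S -> S S | T0 T1 | T1 A | T1 T0
  A -> T0 T0 | a
  T0 -> b
  T1 -> a

CYK fill:
  T[0,0] 'a' = {A,T1}  orig:{A}
  T[1,1] 'b' = {T0}  orig:{}
  T[2,2] 'b' = {T0}  orig:{}
  T[3,3] 'b' = {T0}  orig:{}
  T[4,4] 'a' = {A,T1}  orig:{A}
  T[5,5] 'a' = {A,T1}  orig:{A}
  T[6,6] 'b' = {T0}  orig:{}
  T[0,1] 'ab' = {S}
  T[1,2] 'bb' = {A}
  T[2,3] 'bb' = {A}
  T[3,4] 'ba' = {S}
  T[4,5] 'aa' = {S}
  T[5,6] 'ab' = {S}
  T[0,2] 'abb' = {S}
  T[1,3] 'bbb' = ∅
  T[2,4] 'bba' = ∅
  T[3,5] 'baa' = ∅
  T[4,6] 'aab' = ∅
  T[0,3] 'abbb' = ∅
  T[1,4] 'bbba' = ∅
  T[2,5] 'bbaa' = ∅
  T[3,6] 'baab' = {S}
  T[0,4] 'abbba' = {S}
  T[1,5] 'bbbaa' = ∅
  T[2,6] 'bbaab' = ∅
  T[0,5] 'abbbaa' = ∅
  T[1,6] 'bbbaab' = ∅
  T[0,6] 'abbbaab' = {S}

S ∈ T[0,6] ⇒ YES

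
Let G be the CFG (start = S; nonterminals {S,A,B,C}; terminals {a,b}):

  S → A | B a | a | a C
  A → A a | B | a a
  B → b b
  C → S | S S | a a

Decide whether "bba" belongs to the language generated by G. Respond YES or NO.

CNF form of G:
  S -> A T0 | B T0 | T0 C | T0 T0 | T1 T1 | a
  A -> A T0 | T0 T0 | T1 T1
  B -> T1 T1
  C -> A T0 | B T0 | S S | T0 C | T0 T0 | T1 T1 | a
  T0 -> a
  T1 -> b

CYK fill:
  cell(0,0) b: {T1}  orig:{}
  cell(1,1) b: {T1}  orig:{}
  cell(2,2) a: {C,S,T0}  orig:{C,S}
  cell(0,1) bb: {A,B,C,S}
  cell(1,2) ba: ∅
  cell(0,2) bba: {A,C,S}

S ∈ T[0,2] ⇒ YES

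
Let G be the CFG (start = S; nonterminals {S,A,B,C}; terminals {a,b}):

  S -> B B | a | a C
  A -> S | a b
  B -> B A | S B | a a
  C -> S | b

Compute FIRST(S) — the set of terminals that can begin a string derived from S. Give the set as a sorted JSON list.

FIRST iteration:
pass 1:
  A via A→a b: +{a}
  B via B→a a: +{a}
  C via C→b: +{b}
  S via S→B B: +{a}
  FIRST(S)={a}  FIRST(A)={a}  FIRST(B)={a}  FIRST(C)={b}
pass 2:
  C via C→S: +{a}
  FIRST(S)={a}  FIRST(A)={a}  FIRST(B)={a}  FIRST(C)={a,b}
pass 3: (stable)
  FIRST(S)={a}  FIRST(A)={a}  FIRST(B)={a}  FIRST(C)={a,b}

FIRST(S) = ["a"]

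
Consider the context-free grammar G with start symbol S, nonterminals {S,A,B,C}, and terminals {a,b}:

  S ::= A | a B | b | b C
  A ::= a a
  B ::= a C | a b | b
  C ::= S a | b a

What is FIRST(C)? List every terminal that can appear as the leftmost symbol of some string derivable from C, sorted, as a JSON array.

Compute FIRST by fixpoint:
iter 1:
  A via A→a a: +{a}
  B via B→a C: +{a}
  B via B→b: +{b}
  C via C→b a: +{b}
  S via S→A: +{a}
  S via S→b: +{b}
  FIRST[S]={a,b}  FIRST[A]={a}  FIRST[B]={a,b}  FIRST[C]={b}
iter 2:
  C via C→S a: +{a}
  FIRST[S]={a,b}  FIRST[A]={a}  FIRST[B]={a,b}  FIRST[C]={a,b}
iter 3: — fixpoint
  FIRST[S]={a,b}  FIRST[A]={a}  FIRST[B]={a,b}  FIRST[C]={a,b}

FIRST(C) = ["a", "b"]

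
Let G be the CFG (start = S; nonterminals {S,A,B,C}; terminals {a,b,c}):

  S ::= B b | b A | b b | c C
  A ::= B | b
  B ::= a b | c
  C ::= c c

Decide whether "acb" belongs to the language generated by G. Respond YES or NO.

CNF form of G:
  S -> B T1 | T1 A | T1 T1 | T2 C
  A -> T0 T1 | b | c
  B -> T0 T1 | c
  C -> T2 T2
  T0 -> a
  T1 -> b
  T2 -> c

CYK fill:
  [0..0]={T0}  "a"  orig:{}
  [1..1]={A,B,T2}  "c"  orig:{A,B}
  [2..2]={A,T1}  "b"  orig:{A}
  [0..1]=∅  "ac"
  [1..2]={S}  "cb"
  [0..2]=∅  "acb"

S ∉ T[0,2] ⇒ NO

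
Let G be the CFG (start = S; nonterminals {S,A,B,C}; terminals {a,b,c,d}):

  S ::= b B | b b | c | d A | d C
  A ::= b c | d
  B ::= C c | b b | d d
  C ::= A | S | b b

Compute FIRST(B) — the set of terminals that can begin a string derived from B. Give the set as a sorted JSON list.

FIRST sets, iterate to fixpoint:
[1]
  A via A→b c: +{b}
  A via A→d: +{d}
  B via B→b b: +{b}
  B via B→d d: +{d}
  C via C→A: +{b,d}
  S via S→b B: +{b}
  S via S→c: +{c}
  S via S→d A: +{d}
  S: {b,c,d}  A: {b,d}  B: {b,d}  C: {b,d}
[2]
  C via C→S: +{c}
  S: {b,c,d}  A: {b,d}  B: {b,d}  C: {b,c,d}
[3]
  B via B→C c: +{c}
  S: {b,c,d}  A: {b,d}  B: {b,c,d}  C: {b,c,d}
[4] (no change)
  S: {b,c,d}  A: {b,d}  B: {b,c,d}  C: {b,c,d}

FIRST(B) = ["b", "c", "d"]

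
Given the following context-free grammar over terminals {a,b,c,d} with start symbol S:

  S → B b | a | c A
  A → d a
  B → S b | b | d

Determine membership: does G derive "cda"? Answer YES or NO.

Convert to CNF:
  S -> B T2 | T3 A | a
  A -> T0 T1
  B -> S T2 | b | d
  T0 -> d
  T1 -> a
  T2 -> b
  T3 -> c

CYK fill:
  [0..0]={T3}  "c"  orig:{}
  [1..1]={B,T0}  "d"  orig:{B}
  [2..2]={S,T1}  "a"  orig:{S}
  [0..1]=∅  "cd"
  [1..2]={A}  "da"
  [0..2]={S}  "cda"

S ∈ T[0,2] ⇒ YES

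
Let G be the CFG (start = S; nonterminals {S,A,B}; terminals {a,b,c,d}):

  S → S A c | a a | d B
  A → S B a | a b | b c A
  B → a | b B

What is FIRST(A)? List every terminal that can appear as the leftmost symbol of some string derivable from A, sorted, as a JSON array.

Compute FIRST by fixpoint:
[1]
  A via A→a b: +{a}
  A via A→b c A: +{b}
  B via B→a: +{a}
  B via B→b B: +{b}
  S via S→a a: +{a}
  S via S→d B: +{d}
  S: {a,d}  A: {a,b}  B: {a,b}
[2]
  A via A→S B a: +{d}
  S: {a,d}  A: {a,b,d}  B: {a,b}
[3] — fixpoint
  S: {a,d}  A: {a,b,d}  B: {a,b}

FIRST(A) = ["a", "b", "d"]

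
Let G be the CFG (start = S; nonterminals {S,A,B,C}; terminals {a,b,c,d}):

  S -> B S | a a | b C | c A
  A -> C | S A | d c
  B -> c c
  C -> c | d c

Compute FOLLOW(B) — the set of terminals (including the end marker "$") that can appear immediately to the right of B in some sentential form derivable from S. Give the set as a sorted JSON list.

Compute FIRST by fixpoint:
pass 1:
  A via A→d c: +{d}
  B via B→c c: +{c}
  C via C→c: +{c}
  C via C→d c: +{d}
  S via S→B S: +{c}
  S via S→a a: +{a}
  S via S→b C: +{b}
  S: {a,b,c}  A: {d}  B: {c}  C: {c,d}
pass 2:
  A via A→C: +{c}
  A via A→S A: +{a,b}
  S: {a,b,c}  A: {a,b,c,d}  B: {c}  C: {c,d}
pass 3: done
  S: {a,b,c}  A: {a,b,c,d}  B: {c}  C: {c,d}

Compute FOLLOW by fixpoint:
FOLLOW(S) := {$}
[1]
  A→S A: FOLLOW(S) ⊇ FIRST(A) = {a,b,c,d}; new: +{a,b,c,d}
  S→B S: FOLLOW(B) ⊇ FIRST(S) = {a,b,c}; new: +{a,b,c}
  S→b C: FOLLOW(C) ⊇ FOLLOW(S) ⊇ {$,a,b,c,d}; new: +{$,a,b,c,d}
  S→c A: FOLLOW(A) ⊇ FOLLOW(S) ⊇ {$,a,b,c,d}; new: +{$,a,b,c,d}
  FOLLOW(S)={$,a,b,c,d}  FOLLOW(A)={$,a,b,c,d}  FOLLOW(B)={a,b,c}  FOLLOW(C)={$,a,b,c,d}
[2] (no change)
  FOLLOW(S)={$,a,b,c,d}  FOLLOW(A)={$,a,b,c,d}  FOLLOW(B)={a,b,c}  FOLLOW(C)={$,a,b,c,d}

FOLLOW(B) = ["a", "b", "c"]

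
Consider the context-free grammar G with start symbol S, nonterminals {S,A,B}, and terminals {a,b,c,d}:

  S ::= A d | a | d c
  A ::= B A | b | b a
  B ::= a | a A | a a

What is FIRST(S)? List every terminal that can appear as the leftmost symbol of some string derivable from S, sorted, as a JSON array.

FIRST sets, iterate to fixpoint:
iter 1:
  A via A→b: +{b}
  B via B→a: +{a}
  S via S→A d: +{b}
  S via S→a: +{a}
  S via S→d c: +{d}
  S: {a,b,d}  A: {b}  B: {a}
iter 2:
  A via A→B A: +{a}
  S: {a,b,d}  A: {a,b}  B: {a}
iter 3: (no change)
  S: {a,b,d}  A: {a,b}  B: {a}

FIRST(S) = ["a", "b", "d"]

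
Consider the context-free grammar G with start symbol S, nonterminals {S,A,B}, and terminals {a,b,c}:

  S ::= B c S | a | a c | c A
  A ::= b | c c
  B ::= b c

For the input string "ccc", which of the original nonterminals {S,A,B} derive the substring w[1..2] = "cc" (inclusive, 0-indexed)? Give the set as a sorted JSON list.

Convert to CNF:
  S -> B X3 | T0 A | T2 T0 | a
  A -> T0 T0 | b
  B -> T1 T0
  T0 -> c
  T1 -> b
  T2 -> a
  X3 -> T0 S

Fill CYK table bottom-up, restricted to cells inside w[1..2]:
  cell(1,1) c: {T0}  orig:{}
  cell(2,2) c: {T0}  orig:{}
  cell(1,2) cc: {A}

Original NTs in T[1,2] deriving "cc": ["A"]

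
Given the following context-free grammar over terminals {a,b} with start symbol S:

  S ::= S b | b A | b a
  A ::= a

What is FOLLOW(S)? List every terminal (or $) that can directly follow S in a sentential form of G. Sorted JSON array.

FIRST iteration:
pass 1:
  A via A→a: +{a}
  S via S→b A: +{b}
  S: {b}  A: {a}
pass 2: done
  S: {b}  A: {a}

FOLLOW sets:
initialize: $ ∈ FOLLOW(S)
round 1:
  S→S b: FOLLOW(S) ⊇ FIRST(b) = {b}; new: +{b}
  S→b A: FOLLOW(A) ⊇ FOLLOW(S) ⊇ {$,b}; new: +{$,b}
  S: {$,b}  A: {$,b}
round 2: (stable)
  S: {$,b}  A: {$,b}

FOLLOW(S) = ["$", "b"]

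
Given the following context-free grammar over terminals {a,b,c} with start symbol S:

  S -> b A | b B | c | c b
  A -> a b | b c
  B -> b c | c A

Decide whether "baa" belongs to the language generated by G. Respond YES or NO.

CNF form of G:
  S -> T1 A | T1 B | T2 T1 | c
  A -> T0 T1 | T1 T2
  B -> T1 T2 | T2 A
  T0 -> a
  T1 -> b
  T2 -> c

Fill CYK table bottom-up:
  T[0,0] 'b' = {T1}  orig:{}
  T[1,1] 'a' = {T0}  orig:{}
  T[2,2] 'a' = {T0}  orig:{}
  T[0,1] 'ba' = ∅
  T[1,2] 'aa' = ∅
  T[0,2] 'baa' = ∅

S ∉ T[0,2] ⇒ NO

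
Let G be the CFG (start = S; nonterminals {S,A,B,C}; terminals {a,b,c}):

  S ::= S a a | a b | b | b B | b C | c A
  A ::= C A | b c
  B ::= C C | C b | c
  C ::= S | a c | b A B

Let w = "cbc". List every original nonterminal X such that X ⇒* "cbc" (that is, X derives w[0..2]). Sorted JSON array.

CNF form of G:
  S -> S X5 | T0 B | T0 C | T1 A | T2 T0 | b
  A -> C A | T0 T1
  B -> C C | C T0 | c
  C -> S X3 | T0 B | T0 C | T0 X4 | T1 A | T2 T0 | T2 T1 | b
  T0 -> b
  T1 -> c
  T2 -> a
  X3 -> T2 T2
  X4 -> A B
  X5 -> T2 T2

CYK fill, restricted to cells inside w[0..2]:
  [0..0]={B,T1}  "c"  orig:{B}
  [1..1]={C,S,T0}  "b"  orig:{C,S}
  [2..2]={B,T1}  "c"  orig:{B}
  [0..1]=∅  "cb"
  [1..2]={A,C,S}  "bc"
  [0..2]={C,S}  "cbc"

Original NTs in T[0,2] deriving "cbc": ["C", "S"]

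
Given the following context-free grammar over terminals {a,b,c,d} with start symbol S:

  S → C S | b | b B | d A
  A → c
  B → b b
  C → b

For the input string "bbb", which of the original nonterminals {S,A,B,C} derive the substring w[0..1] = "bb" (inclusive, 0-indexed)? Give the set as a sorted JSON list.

Convert to CNF:
  S -> C S | T0 B | T1 A | b
  A -> c
  B -> T0 T0
  C -> b
  T0 -> b
  T1 -> d

CYK fill, restricted to cells inside w[0..1]:
  cell(0,0) b: {C,S,T0}  orig:{C,S}
  cell(1,1) b: {C,S,T0}  orig:{C,S}
  cell(0,1) bb: {B,S}

Original NTs in T[0,1] deriving "bb": ["B", "S"]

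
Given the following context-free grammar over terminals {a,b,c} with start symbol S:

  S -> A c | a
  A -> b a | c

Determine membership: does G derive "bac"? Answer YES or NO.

CNF form of G:
  S -> A T2 | a
  A -> T0 T1 | c
  T0 -> b
  T1 -> a
  T2 -> c

Fill CYK table bottom-up:
  T[0,0] 'b' = {T0}  orig:{}
  T[1,1] 'a' = {S,T1}  orig:{S}
  T[2,2] 'c' = {A,T2}  orig:{A}
  T[0,1] 'ba' = {A}
  T[1,2] 'ac' = ∅
  T[0,2] 'bac' = {S}

S ∈ T[0,2] ⇒ YES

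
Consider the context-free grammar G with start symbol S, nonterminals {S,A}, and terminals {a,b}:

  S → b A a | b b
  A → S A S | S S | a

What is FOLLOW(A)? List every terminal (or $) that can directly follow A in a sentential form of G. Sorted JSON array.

FIRST sets, iterate to fixpoint:
pass 1:
  A via A→a: +{a}
  S via S→b A a: +{b}
  S: {b}  A: {a}
pass 2:
  A via A→S A S: +{b}
  S: {b}  A: {a,b}
pass 3: done
  S: {b}  A: {a,b}

Compute FOLLOW by fixpoint:
FOLLOW(S) := {$}
pass 1:
  A→S A S: FOLLOW(S) ⊇ FIRST(A) = {a,b}; new: +{a,b}
  A→S A S: FOLLOW(A) ⊇ FIRST(S) = {b}; new: +{b}
  S→b A a: FOLLOW(A) ⊇ FIRST(a) = {a}; new: +{a}
  FOLLOW[S]={$,a,b}  FOLLOW[A]={a,b}
pass 2: done
  FOLLOW[S]={$,a,b}  FOLLOW[A]={a,b}

FOLLOW(A) = ["a", "b"]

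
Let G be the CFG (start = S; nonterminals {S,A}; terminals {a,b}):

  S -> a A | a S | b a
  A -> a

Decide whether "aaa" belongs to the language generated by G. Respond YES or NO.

CNF form of G:
  S -> T0 A | T0 S | T1 T0
  A -> a
  T0 -> a
  T1 -> b

CYK fill:
  cell(0,0) a: {A,T0}  orig:{A}
  cell(1,1) a: {A,T0}  orig:{A}
  cell(2,2) a: {A,T0}  orig:{A}
  cell(0,1) aa: {S}
  cell(1,2) aa: {S}
  cell(0,2) aaa: {S}

S ∈ T[0,2] ⇒ YES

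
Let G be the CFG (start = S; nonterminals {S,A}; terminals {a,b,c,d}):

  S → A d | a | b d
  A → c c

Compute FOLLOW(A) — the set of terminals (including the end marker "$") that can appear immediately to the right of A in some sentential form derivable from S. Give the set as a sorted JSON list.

Compute FIRST by fixpoint:
[1]
  A via A→c c: +{c}
  S via S→A d: +{c}
  S via S→a: +{a}
  S via S→b d: +{b}
  FIRST[S]={a,b,c}  FIRST[A]={c}
[2] (no change)
  FIRST[S]={a,b,c}  FIRST[A]={c}

FOLLOW sets:
FOLLOW(S) := {$}
round 1:
  S→A d: FOLLOW(A) ⊇ FIRST(d) = {d}; new: +{d}
  FOLLOW[S]={$}  FOLLOW[A]={d}
round 2: (stable)
  FOLLOW[S]={$}  FOLLOW[A]={d}

FOLLOW(A) = ["d"]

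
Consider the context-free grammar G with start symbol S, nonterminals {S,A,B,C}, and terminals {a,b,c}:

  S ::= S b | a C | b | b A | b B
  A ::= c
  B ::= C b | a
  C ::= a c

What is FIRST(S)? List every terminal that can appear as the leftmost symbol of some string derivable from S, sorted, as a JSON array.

Compute FIRST by fixpoint:
round 1:
  A via A→c: +{c}
  B via B→a: +{a}
  C via C→a c: +{a}
  S via S→a C: +{a}
  S via S→b: +{b}
  FIRST(S)={a,b}  FIRST(A)={c}  FIRST(B)={a}  FIRST(C)={a}
round 2: done
  FIRST(S)={a,b}  FIRST(A)={c}  FIRST(B)={a}  FIRST(C)={a}

FIRST(S) = ["a", "b"]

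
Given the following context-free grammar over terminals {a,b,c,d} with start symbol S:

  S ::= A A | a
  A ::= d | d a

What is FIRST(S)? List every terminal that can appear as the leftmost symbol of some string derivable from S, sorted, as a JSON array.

FIRST iteration:
[1]
  A via A→d: +{d}
  S via S→A A: +{d}
  S via S→a: +{a}
  FIRST(S)={a,d}  FIRST(A)={d}
[2] (stable)
  FIRST(S)={a,d}  FIRST(A)={d}

FIRST(S) = ["a", "d"]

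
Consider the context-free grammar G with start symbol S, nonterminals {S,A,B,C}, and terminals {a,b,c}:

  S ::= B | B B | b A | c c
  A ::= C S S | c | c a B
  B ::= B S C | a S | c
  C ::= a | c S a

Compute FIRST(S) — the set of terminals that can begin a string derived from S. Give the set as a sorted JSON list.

FIRST sets, iterate to fixpoint:
round 1:
  A via A→c: +{c}
  B via B→a S: +{a}
  B via B→c: +{c}
  C via C→a: +{a}
  C via C→c S a: +{c}
  S via S→B: +{a,c}
  S via S→b A: +{b}
  FIRST(S)={a,b,c}  FIRST(A)={c}  FIRST(B)={a,c}  FIRST(C)={a,c}
round 2:
  A via A→C S S: +{a}
  FIRST(S)={a,b,c}  FIRST(A)={a,c}  FIRST(B)={a,c}  FIRST(C)={a,c}
round 3: (no change)
  FIRST(S)={a,b,c}  FIRST(A)={a,c}  FIRST(B)={a,c}  FIRST(C)={a,c}

FIRST(S) = ["a", "b", "c"]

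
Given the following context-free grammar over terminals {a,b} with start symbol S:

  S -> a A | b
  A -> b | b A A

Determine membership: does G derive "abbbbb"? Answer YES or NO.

CNF form of G:
  S -> T1 A | b
  A -> T0 X2 | b
  T0 -> b
  T1 -> a
  X2 -> A A

CYK table (by increasing span):
  T[0,0] 'a' = {T1}  orig:{}
  T[1,1] 'b' = {A,S,T0}  orig:{A,S}
  T[2,2] 'b' = {A,S,T0}  orig:{A,S}
  T[3,3] 'b' = {A,S,T0}  orig:{A,S}
  T[4,4] 'b' = {A,S,T0}  orig:{A,S}
  T[5,5] 'b' = {A,S,T0}  orig:{A,S}
  T[0,1] 'ab' = {S}
  T[1,2] 'bb' = {X2}  orig:{}
  T[2,3] 'bb' = {X2}  orig:{}
  T[3,4] 'bb' = {X2}  orig:{}
  T[4,5] 'bb' = {X2}  orig:{}
  T[0,2] 'abb' = ∅
  T[1,3] 'bbb' = {A}
  T[2,4] 'bbb' = {A}
  T[3,5] 'bbb' = {A}
  T[0,3] 'abbb' = {S}
  T[1,4] 'bbbb' = {X2}  orig:{}
  T[2,5] 'bbbb' = {X2}  orig:{}
  T[0,4] 'abbbb' = ∅
  T[1,5] 'bbbbb' = {A}
  T[0,5] 'abbbbb' = {S}

S ∈ T[0,5] ⇒ YES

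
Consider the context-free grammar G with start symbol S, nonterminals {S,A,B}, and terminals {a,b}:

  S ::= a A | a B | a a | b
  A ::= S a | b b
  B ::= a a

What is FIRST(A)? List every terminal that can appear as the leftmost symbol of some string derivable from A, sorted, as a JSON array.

FIRST sets, iterate to fixpoint:
iter 1:
  A via A→b b: +{b}
  B via B→a a: +{a}
  S via S→a A: +{a}
  S via S→b: +{b}
  S: {a,b}  A: {b}  B: {a}
iter 2:
  A via A→S a: +{a}
  S: {a,b}  A: {a,b}  B: {a}
iter 3: (no change)
  S: {a,b}  A: {a,b}  B: {a}

FIRST(A) = ["a", "b"]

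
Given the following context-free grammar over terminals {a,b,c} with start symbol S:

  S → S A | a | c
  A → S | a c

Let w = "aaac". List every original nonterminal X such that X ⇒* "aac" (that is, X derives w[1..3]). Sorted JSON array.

CNF form of G:
  S -> S A | a | c
  A -> S A | T0 T1 | a | c
  T0 -> a
  T1 -> c

Fill CYK table bottom-up — only the sub-triangle for w[1..3]:
  cell(1,1) a: {A,S,T0}  orig:{A,S}
  cell(2,2) a: {A,S,T0}  orig:{A,S}
  cell(3,3) c: {A,S,T1}  orig:{A,S}
  cell(1,2) aa: {A,S}
  cell(2,3) ac: {A,S}
  cell(1,3) aac: {A,S}

Original NTs in T[1,3] deriving "aac": ["A", "S"]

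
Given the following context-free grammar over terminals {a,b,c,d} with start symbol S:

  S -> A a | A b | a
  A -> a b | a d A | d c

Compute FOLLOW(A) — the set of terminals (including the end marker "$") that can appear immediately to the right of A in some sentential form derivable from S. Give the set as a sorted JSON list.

FIRST sets, iterate to fixpoint:
[1]
  A via A→a b: +{a}
  A via A→d c: +{d}
  S via S→A a: +{a,d}
  S: {a,d}  A: {a,d}
[2] done
  S: {a,d}  A: {a,d}

FOLLOW sets:
seed FOLLOW(S) with $
round 1:
  S→A a: FOLLOW(A) ⊇ FIRST(a) = {a}; new: +{a}
  S→A b: FOLLOW(A) ⊇ FIRST(b) = {b}; new: +{b}
  S: {$}  A: {a,b}
round 2: (no change)
  S: {$}  A: {a,b}

FOLLOW(A) = ["a", "b"]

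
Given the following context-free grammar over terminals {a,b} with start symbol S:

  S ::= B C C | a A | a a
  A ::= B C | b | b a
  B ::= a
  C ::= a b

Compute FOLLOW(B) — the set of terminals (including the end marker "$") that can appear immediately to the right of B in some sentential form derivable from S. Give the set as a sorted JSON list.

Compute FIRST by fixpoint:
iter 1:
  A via A→b: +{b}
  B via B→a: +{a}
  C via C→a b: +{a}
  S via S→B C C: +{a}
  FIRST[S]={a}  FIRST[A]={b}  FIRST[B]={a}  FIRST[C]={a}
iter 2:
  A via A→B C: +{a}
  FIRST[S]={a}  FIRST[A]={a,b}  FIRST[B]={a}  FIRST[C]={a}
iter 3: — fixpoint
  FIRST[S]={a}  FIRST[A]={a,b}  FIRST[B]={a}  FIRST[C]={a}

FOLLOW iteration:
FOLLOW(S) := {$}
iter 1:
  A→B C: FOLLOW(B) ⊇ FIRST(C) = {a}; new: +{a}
  S→B C C: FOLLOW(C) ⊇ FIRST(C) = {a}; new: +{a}
  S→B C C: FOLLOW(C) ⊇ FOLLOW(S) ⊇ {$}; new: +{$}
  S→a A: FOLLOW(A) ⊇ FOLLOW(S) ⊇ {$}; new: +{$}
  FOLLOW(S)={$}  FOLLOW(A)={$}  FOLLOW(B)={a}  FOLLOW(C)={$,a}
iter 2: — fixpoint
  FOLLOW(S)={$}  FOLLOW(A)={$}  FOLLOW(B)={a}  FOLLOW(C)={$,a}

FOLLOW(B) = ["a"]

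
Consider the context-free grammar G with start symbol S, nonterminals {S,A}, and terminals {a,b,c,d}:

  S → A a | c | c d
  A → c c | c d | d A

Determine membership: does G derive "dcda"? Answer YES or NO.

CNF form of G:
  S -> A T2 | T0 T1 | c
  A -> T0 T0 | T0 T1 | T1 A
  T0 -> c
  T1 -> d
  T2 -> a

CYK table (by increasing span):
  cell(0,0) d: {T1}  orig:{}
  cell(1,1) c: {S,T0}  orig:{S}
  cell(2,2) d: {T1}  orig:{}
  cell(3,3) a: {T2}  orig:{}
  cell(0,1) dc: ∅
  cell(1,2) cd: {A,S}
  cell(2,3) da: ∅
  cell(0,2) dcd: {A}
  cell(1,3) cda: {S}
  cell(0,3) dcda: {S}

S ∈ T[0,3] ⇒ YES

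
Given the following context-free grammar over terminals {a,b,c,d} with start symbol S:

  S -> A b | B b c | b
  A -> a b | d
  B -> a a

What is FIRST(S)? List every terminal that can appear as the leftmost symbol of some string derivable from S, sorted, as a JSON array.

FIRST sets, iterate to fixpoint:
iter 1:
  A via A→a b: +{a}
  A via A→d: +{d}
  B via B→a a: +{a}
  S via S→A b: +{a,d}
  S via S→b: +{b}
  FIRST(S)={a,b,d}  FIRST(A)={a,d}  FIRST(B)={a}
iter 2: — fixpoint
  FIRST(S)={a,b,d}  FIRST(A)={a,d}  FIRST(B)={a}

FIRST(S) = ["a", "b", "d"]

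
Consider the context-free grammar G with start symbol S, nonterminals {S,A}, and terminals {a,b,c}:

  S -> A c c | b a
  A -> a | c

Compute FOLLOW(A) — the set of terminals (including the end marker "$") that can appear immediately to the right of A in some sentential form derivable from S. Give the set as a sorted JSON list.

Compute FIRST by fixpoint:
round 1:
  A via A→a: +{a}
  A via A→c: +{c}
  S via S→A c c: +{a,c}
  S via S→b a: +{b}
  S: {a,b,c}  A: {a,c}
round 2: (stable)
  S: {a,b,c}  A: {a,c}

FOLLOW sets:
FOLLOW(S) := {$}
round 1:
  S→A c c: FOLLOW(A) ⊇ FIRST(c) = {c}; new: +{c}
  S: {$}  A: {c}
round 2: (stable)
  S: {$}  A: {c}

FOLLOW(A) = ["c"]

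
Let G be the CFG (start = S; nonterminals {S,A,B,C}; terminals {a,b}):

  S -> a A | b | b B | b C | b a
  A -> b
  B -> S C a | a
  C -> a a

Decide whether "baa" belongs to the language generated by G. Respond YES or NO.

CNF form of G:
  S -> T0 A | T1 B | T1 C | T1 T0 | b
  A -> b
  B -> S X2 | a
  C -> T0 T0
  T0 -> a
  T1 -> b
  X2 -> C T0

CYK fill:
  T[0,0] 'b' = {A,S,T1}  orig:{A,S}
  T[1,1] 'a' = {B,T0}  orig:{B}
  T[2,2] 'a' = {B,T0}  orig:{B}
  T[0,1] 'ba' = {S}
  T[1,2] 'aa' = {C}
  T[0,2] 'baa' = {S}

S ∈ T[0,2] ⇒ YES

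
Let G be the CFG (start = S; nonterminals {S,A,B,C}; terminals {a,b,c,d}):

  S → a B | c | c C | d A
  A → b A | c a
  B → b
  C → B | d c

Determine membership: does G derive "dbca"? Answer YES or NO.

CNF form of G:
  S -> T1 C | T2 B | T3 A | c
  A -> T0 A | T1 T2
  B -> b
  C -> T3 T1 | b
  T0 -> b
  T1 -> c
  T2 -> a
  T3 -> d

CYK fill:
  T[0,0] 'd' = {T3}  orig:{}
  T[1,1] 'b' = {B,C,T0}  orig:{B,C}
  T[2,2] 'c' = {S,T1}  orig:{S}
  T[3,3] 'a' = {T2}  orig:{}
  T[0,1] 'db' = ∅
  T[1,2] 'bc' = ∅
  T[2,3] 'ca' = {A}
  T[0,2] 'dbc' = ∅
  T[1,3] 'bca' = {A}
  T[0,3] 'dbca' = {S}

S ∈ T[0,3] ⇒ YES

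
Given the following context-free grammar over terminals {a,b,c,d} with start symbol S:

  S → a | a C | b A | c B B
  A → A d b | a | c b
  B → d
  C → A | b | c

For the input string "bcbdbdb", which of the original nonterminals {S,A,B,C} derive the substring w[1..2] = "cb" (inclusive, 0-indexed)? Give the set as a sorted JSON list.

CNF form of G:
  S -> T1 A | T2 X6 | T3 C | a
  A -> A X4 | T2 T1 | a
  B -> d
  C -> A X5 | T2 T1 | a | b | c
  T0 -> d
  T1 -> b
  T2 -> c
  T3 -> a
  X4 -> T0 T1
  X5 -> T0 T1
  X6 -> B B

CYK table (by increasing span) — only the sub-triangle for w[1..2]:
  cell(1,1) c: {C,T2}  orig:{C}
  cell(2,2) b: {C,T1}  orig:{C}
  cell(1,2) cb: {A,C}

Original NTs in T[1,2] deriving "cb": ["A", "C"]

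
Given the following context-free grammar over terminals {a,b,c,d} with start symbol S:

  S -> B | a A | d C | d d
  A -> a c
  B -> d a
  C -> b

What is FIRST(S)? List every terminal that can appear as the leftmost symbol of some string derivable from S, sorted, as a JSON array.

Compute FIRST by fixpoint:
pass 1:
  A via A→a c: +{a}
  B via B→d a: +{d}
  C via C→b: +{b}
  S via S→B: +{d}
  S via S→a A: +{a}
  FIRST(S)={a,d}  FIRST(A)={a}  FIRST(B)={d}  FIRST(C)={b}
pass 2: — fixpoint
  FIRST(S)={a,d}  FIRST(A)={a}  FIRST(B)={d}  FIRST(C)={b}

FIRST(S) = ["a", "d"]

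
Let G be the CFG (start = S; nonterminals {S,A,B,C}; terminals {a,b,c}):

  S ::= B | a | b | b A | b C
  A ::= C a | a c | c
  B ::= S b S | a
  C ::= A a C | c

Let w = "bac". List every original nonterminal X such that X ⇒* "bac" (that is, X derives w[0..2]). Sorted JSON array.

CNF form of G:
  S -> S X5 | T2 A | T2 C | a | b
  A -> C T0 | T0 T1 | c
  B -> S X3 | a
  C -> A X4 | c
  T0 -> a
  T1 -> c
  T2 -> b
  X3 -> T2 S
  X4 -> T0 C
  X5 -> T2 S

Fill CYK table bottom-up, restricted to cells inside w[0..2]:
  T[0,0] 'b' = {S,T2}  orig:{S}
  T[1,1] 'a' = {B,S,T0}  orig:{B,S}
  T[2,2] 'c' = {A,C,T1}  orig:{A,C}
  T[0,1] 'ba' = {X3,X5}  orig:{}
  T[1,2] 'ac' = {A,X4}  orig:{A}
  T[0,2] 'bac' = {S}

Original NTs in T[0,2] deriving "bac": ["S"]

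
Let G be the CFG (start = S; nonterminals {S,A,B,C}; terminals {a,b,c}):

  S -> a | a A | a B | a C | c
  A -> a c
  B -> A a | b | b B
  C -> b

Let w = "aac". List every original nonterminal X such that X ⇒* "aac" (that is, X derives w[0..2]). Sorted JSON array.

CNF form of G:
  S -> T0 A | T0 B | T0 C | a | c
  A -> T0 T1
  B -> A T0 | T2 B | b
  C -> b
  T0 -> a
  T1 -> c
  T2 -> b

Fill CYK table bottom-up (cells [i..j] with 0 ≤ i ≤ j ≤ 2 only):
  [0..0]={S,T0}  "a"  orig:{S}
  [1..1]={S,T0}  "a"  orig:{S}
  [2..2]={S,T1}  "c"  orig:{S}
  [0..1]=∅  "aa"
  [1..2]={A}  "ac"
  [0..2]={S}  "aac"

Original NTs in T[0,2] deriving "aac": ["S"]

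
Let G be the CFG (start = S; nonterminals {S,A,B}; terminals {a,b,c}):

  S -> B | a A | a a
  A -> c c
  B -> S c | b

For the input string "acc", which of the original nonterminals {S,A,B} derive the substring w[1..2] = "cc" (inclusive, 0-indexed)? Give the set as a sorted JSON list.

CNF form of G:
  S -> S T0 | T1 A | T1 T1 | b
  A -> T0 T0
  B -> S T0 | b
  T0 -> c
  T1 -> a

CYK fill — only the sub-triangle for w[1..2]:
  T[1,1] 'c' = {T0}  orig:{}
  T[2,2] 'c' = {T0}  orig:{}
  T[1,2] 'cc' = {A}

Original NTs in T[1,2] deriving "cc": ["A"]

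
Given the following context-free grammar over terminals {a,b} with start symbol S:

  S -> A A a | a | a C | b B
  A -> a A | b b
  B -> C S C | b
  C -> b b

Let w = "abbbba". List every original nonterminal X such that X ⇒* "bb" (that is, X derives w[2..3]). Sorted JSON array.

Convert to CNF:
  S -> A X3 | T0 C | T1 B | a
  A -> T0 A | T1 T1
  B -> C X2 | b
  C -> T1 T1
  T0 -> a
  T1 -> b
  X2 -> S C
  X3 -> A T0

CYK fill (cells [i..j] with 2 ≤ i ≤ j ≤ 3 only):
  [2..2]={B,T1}  "b"  orig:{B}
  [3..3]={B,T1}  "b"  orig:{B}
  [2..3]={A,C,S}  "bb"

Original NTs in T[2,3] deriving "bb": ["A", "C", "S"]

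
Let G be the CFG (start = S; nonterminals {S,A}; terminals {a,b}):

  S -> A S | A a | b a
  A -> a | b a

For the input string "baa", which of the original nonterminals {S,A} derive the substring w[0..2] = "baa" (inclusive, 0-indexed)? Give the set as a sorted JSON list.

CNF form of G:
  S -> A S | A T1 | T0 T1
  A -> T0 T1 | a
  T0 -> b
  T1 -> a

CYK table (by increasing span), restricted to cells inside w[0..2]:
  T[0,0] 'b' = {T0}  orig:{}
  T[1,1] 'a' = {A,T1}  orig:{A}
  T[2,2] 'a' = {A,T1}  orig:{A}
  T[0,1] 'ba' = {A,S}
  T[1,2] 'aa' = {S}
  T[0,2] 'baa' = {S}

Original NTs in T[0,2] deriving "baa": ["S"]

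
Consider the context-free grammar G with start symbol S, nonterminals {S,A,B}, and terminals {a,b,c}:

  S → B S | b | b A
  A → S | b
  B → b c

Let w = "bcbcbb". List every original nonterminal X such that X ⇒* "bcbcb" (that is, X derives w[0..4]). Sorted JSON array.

CNF form of G:
  S -> B S | T0 A | b
  A -> B S | T0 A | b
  B -> T0 T1
  T0 -> b
  T1 -> c

CYK table (by increasing span) — only the sub-triangle for w[0..4]:
  [0..0]={A,S,T0}  "b"  orig:{A,S}
  [1..1]={T1}  "c"  orig:{}
  [2..2]={A,S,T0}  "b"  orig:{A,S}
  [3..3]={T1}  "c"  orig:{}
  [4..4]={A,S,T0}  "b"  orig:{A,S}
  [0..1]={B}  "bc"
  [1..2]=∅  "cb"
  [2..3]={B}  "bc"
  [3..4]=∅  "cb"
  [0..2]={A,S}  "bcb"
  [1..3]=∅  "cbc"
  [2..4]={A,S}  "bcb"
  [0..3]=∅  "bcbc"
  [1..4]=∅  "cbcb"
  [0..4]={A,S}  "bcbcb"

Original NTs in T[0,4] deriving "bcbcb": ["A", "S"]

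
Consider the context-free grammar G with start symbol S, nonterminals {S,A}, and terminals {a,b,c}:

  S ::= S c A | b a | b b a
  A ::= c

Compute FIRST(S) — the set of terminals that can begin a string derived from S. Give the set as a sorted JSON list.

FIRST iteration:
[1]
  A via A→c: +{c}
  S via S→b a: +{b}
  FIRST(S)={b}  FIRST(A)={c}
[2] — fixpoint
  FIRST(S)={b}  FIRST(A)={c}

FIRST(S) = ["b"]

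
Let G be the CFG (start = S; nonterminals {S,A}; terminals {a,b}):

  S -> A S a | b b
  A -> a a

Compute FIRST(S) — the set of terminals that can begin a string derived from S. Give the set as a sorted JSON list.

FIRST sets, iterate to fixpoint:
[1]
  A via A→a a: +{a}
  S via S→A S a: +{a}
  S via S→b b: +{b}
  S: {a,b}  A: {a}
[2] — fixpoint
  S: {a,b}  A: {a}

FIRST(S) = ["a", "b"]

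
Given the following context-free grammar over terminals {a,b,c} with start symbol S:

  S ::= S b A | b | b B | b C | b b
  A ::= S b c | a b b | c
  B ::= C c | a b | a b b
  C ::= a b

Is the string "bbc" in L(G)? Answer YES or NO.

Convert to CNF:
  S -> S X6 | T0 B | T0 C | T0 T0 | b
  A -> S X3 | T2 X4 | c
  B -> C T1 | T2 T0 | T2 X5
  C -> T2 T0
  T0 -> b
  T1 -> c
  T2 -> a
  X3 -> T0 T1
  X4 -> T0 T0
  X5 -> T0 T0
  X6 -> T0 A

Fill CYK table bottom-up:
  cell(0,0) b: {S,T0}  orig:{S}
  cell(1,1) b: {S,T0}  orig:{S}
  cell(2,2) c: {A,T1}  orig:{A}
  cell(0,1) bb: {S,X4,X5}  orig:{S}
  cell(1,2) bc: {X3,X6}  orig:{}
  cell(0,2) bbc: {A,S}

S ∈ T[0,2] ⇒ YES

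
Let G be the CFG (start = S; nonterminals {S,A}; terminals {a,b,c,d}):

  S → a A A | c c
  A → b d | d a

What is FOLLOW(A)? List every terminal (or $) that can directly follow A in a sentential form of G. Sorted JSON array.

FIRST sets, iterate to fixpoint:
iter 1:
  A via A→b d: +{b}
  A via A→d a: +{d}
  S via S→a A A: +{a}
  S via S→c c: +{c}
  FIRST(S)={a,c}  FIRST(A)={b,d}
iter 2: — fixpoint
  FIRST(S)={a,c}  FIRST(A)={b,d}

FOLLOW sets:
FOLLOW(S) := {$}
round 1:
  S→a A A: FOLLOW(A) ⊇ FIRST(A) = {b,d}; new: +{b,d}
  S→a A A: FOLLOW(A) ⊇ FOLLOW(S) ⊇ {$}; new: +{$}
  FOLLOW(S)={$}  FOLLOW(A)={$,b,d}
round 2: (stable)
  FOLLOW(S)={$}  FOLLOW(A)={$,b,d}

FOLLOW(A) = ["$", "b", "d"]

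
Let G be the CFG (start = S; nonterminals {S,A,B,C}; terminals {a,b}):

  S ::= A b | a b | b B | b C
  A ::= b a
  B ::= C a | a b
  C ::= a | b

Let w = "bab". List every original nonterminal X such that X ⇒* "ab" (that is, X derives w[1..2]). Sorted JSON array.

CNF form of G:
  S -> A T0 | T0 B | T0 C | T1 T0
  A -> T0 T1
  B -> C T1 | T1 T0
  C -> a | b
  T0 -> b
  T1 -> a

Fill CYK table bottom-up, restricted to cells inside w[1..2]:
  [1..1]={C,T1}  "a"  orig:{C}
  [2..2]={C,T0}  "b"  orig:{C}
  [1..2]={B,S}  "ab"

Original NTs in T[1,2] deriving "ab": ["B", "S"]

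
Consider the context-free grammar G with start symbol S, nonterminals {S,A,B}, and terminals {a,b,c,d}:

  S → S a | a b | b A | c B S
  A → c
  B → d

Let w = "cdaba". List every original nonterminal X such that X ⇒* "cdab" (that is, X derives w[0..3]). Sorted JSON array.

Convert to CNF:
  S -> S T0 | T0 T1 | T1 A | T2 X3
  A -> c
  B -> d
  T0 -> a
  T1 -> b
  T2 -> c
  X3 -> B S

CYK fill, restricted to cells inside w[0..3]:
  cell(0,0) c: {A,T2}  orig:{A}
  cell(1,1) d: {B}
  cell(2,2) a: {T0}  orig:{}
  cell(3,3) b: {T1}  orig:{}
  cell(0,1) cd: ∅
  cell(1,2) da: ∅
  cell(2,3) ab: {S}
  cell(0,2) cda: ∅
  cell(1,3) dab: {X3}  orig:{}
  cell(0,3) cdab: {S}

Original NTs in T[0,3] deriving "cdab": ["S"]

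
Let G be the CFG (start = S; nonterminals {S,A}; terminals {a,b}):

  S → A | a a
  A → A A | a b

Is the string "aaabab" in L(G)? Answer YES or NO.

CNF form of G:
  S -> A A | T0 T0 | T0 T1
  A -> A A | T0 T1
  T0 -> a
  T1 -> b

Fill CYK table bottom-up:
  [0..0]={T0}  "a"  orig:{}
  [1..1]={T0}  "a"  orig:{}
  [2..2]={T0}  "a"  orig:{}
  [3..3]={T1}  "b"  orig:{}
  [4..4]={T0}  "a"  orig:{}
  [5..5]={T1}  "b"  orig:{}
  [0..1]={S}  "aa"
  [1..2]={S}  "aa"
  [2..3]={A,S}  "ab"
  [3..4]=∅  "ba"
  [4..5]={A,S}  "ab"
  [0..2]=∅  "aaa"
  [1..3]=∅  "aab"
  [2..4]=∅  "aba"
  [3..5]=∅  "bab"
  [0..3]=∅  "aaab"
  [1..4]=∅  "aaba"
  [2..5]={A,S}  "abab"
  [0..4]=∅  "aaaba"
  [1..5]=∅  "aabab"
  [0..5]=∅  "aaabab"

S ∉ T[0,5] ⇒ NO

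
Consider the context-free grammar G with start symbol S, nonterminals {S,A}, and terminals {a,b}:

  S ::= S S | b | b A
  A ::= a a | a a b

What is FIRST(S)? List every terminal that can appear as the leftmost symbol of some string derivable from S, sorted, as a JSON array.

Compute FIRST by fixpoint:
pass 1:
  A via A→a a: +{a}
  S via S→b: +{b}
  S: {b}  A: {a}
pass 2: — fixpoint
  S: {b}  A: {a}

FIRST(S) = ["b"]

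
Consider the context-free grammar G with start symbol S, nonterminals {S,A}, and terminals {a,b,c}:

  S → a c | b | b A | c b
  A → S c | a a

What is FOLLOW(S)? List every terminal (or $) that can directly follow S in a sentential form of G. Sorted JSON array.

FIRST iteration:
round 1:
  A via A→a a: +{a}
  S via S→a c: +{a}
  S via S→b: +{b}
  S via S→c b: +{c}
  S: {a,b,c}  A: {a}
round 2:
  A via A→S c: +{b,c}
  S: {a,b,c}  A: {a,b,c}
round 3: — fixpoint
  S: {a,b,c}  A: {a,b,c}

FOLLOW sets:
initialize: $ ∈ FOLLOW(S)
iter 1:
  A→S c: FOLLOW(S) ⊇ FIRST(c) = {c}; new: +{c}
  S→b A: FOLLOW(A) ⊇ FOLLOW(S) ⊇ {$,c}; new: +{$,c}
  S: {$,c}  A: {$,c}
iter 2: done
  S: {$,c}  A: {$,c}

FOLLOW(S) = ["$", "c"]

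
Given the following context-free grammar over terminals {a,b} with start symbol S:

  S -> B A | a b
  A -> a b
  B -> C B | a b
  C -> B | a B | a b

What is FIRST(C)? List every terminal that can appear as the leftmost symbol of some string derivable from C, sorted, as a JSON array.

FIRST sets, iterate to fixpoint:
round 1:
  A via A→a b: +{a}
  B via B→a b: +{a}
  C via C→B: +{a}
  S via S→B A: +{a}
  S: {a}  A: {a}  B: {a}  C: {a}
round 2: — fixpoint
  S: {a}  A: {a}  B: {a}  C: {a}

FIRST(C) = ["a"]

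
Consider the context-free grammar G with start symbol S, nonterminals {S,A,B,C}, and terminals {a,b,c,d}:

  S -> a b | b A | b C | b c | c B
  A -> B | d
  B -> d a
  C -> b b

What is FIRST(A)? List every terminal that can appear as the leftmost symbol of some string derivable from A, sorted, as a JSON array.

FIRST iteration:
pass 1:
  A via A→d: +{d}
  B via B→d a: +{d}
  C via C→b b: +{b}
  S via S→a b: +{a}
  S via S→b A: +{b}
  S via S→c B: +{c}
  FIRST[S]={a,b,c}  FIRST[A]={d}  FIRST[B]={d}  FIRST[C]={b}
pass 2: done
  FIRST[S]={a,b,c}  FIRST[A]={d}  FIRST[B]={d}  FIRST[C]={b}

FIRST(A) = ["d"]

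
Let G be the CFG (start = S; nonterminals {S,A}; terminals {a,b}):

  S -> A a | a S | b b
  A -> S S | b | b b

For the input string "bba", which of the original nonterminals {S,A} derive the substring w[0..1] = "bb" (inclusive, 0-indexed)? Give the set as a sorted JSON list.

Convert to CNF:
  S -> A T1 | T0 T0 | T1 S
  A -> S S | T0 T0 | b
  T0 -> b
  T1 -> a

CYK table (by increasing span), restricted to cells inside w[0..1]:
  [0..0]={A,T0}  "b"  orig:{A}
  [1..1]={A,T0}  "b"  orig:{A}
  [0..1]={A,S}  "bb"

Original NTs in T[0,1] deriving "bb": ["A", "S"]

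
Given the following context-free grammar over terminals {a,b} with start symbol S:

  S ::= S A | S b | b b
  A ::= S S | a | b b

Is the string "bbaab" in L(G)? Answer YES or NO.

CNF form of G:
  S -> S A | S T0 | T0 T0
  A -> S S | T0 T0 | a
  T0 -> b

CYK fill:
  [0..0]={T0}  "b"  orig:{}
  [1..1]={T0}  "b"  orig:{}
  [2..2]={A}  "a"
  [3..3]={A}  "a"
  [4..4]={T0}  "b"  orig:{}
  [0..1]={A,S}  "bb"
  [1..2]=∅  "ba"
  [2..3]=∅  "aa"
  [3..4]=∅  "ab"
  [0..2]={S}  "bba"
  [1..3]=∅  "baa"
  [2..4]=∅  "aab"
  [0..3]={S}  "bbaa"
  [1..4]=∅  "baab"
  [0..4]={S}  "bbaab"

S ∈ T[0,4] ⇒ YES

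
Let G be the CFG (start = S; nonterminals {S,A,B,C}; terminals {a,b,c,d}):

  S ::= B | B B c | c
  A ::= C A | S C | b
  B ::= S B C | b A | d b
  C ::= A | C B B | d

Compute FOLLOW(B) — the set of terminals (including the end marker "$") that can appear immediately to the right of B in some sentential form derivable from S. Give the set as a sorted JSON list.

Compute FIRST by fixpoint:
round 1:
  A via A→b: +{b}
  B via B→b A: +{b}
  B via B→d b: +{d}
  C via C→A: +{b}
  C via C→d: +{d}
  S via S→B: +{b,d}
  S via S→c: +{c}
  S: {b,c,d}  A: {b}  B: {b,d}  C: {b,d}
round 2:
  A via A→C A: +{d}
  A via A→S C: +{c}
  B via B→S B C: +{c}
  C via C→A: +{c}
  S: {b,c,d}  A: {b,c,d}  B: {b,c,d}  C: {b,c,d}
round 3: done
  S: {b,c,d}  A: {b,c,d}  B: {b,c,d}  C: {b,c,d}

FOLLOW iteration:
seed FOLLOW(S) with $
iter 1:
  A→C A: FOLLOW(C) ⊇ FIRST(A) = {b,c,d}; new: +{b,c,d}
  A→S C: FOLLOW(S) ⊇ FIRST(C) = {b,c,d}; new: +{b,c,d}
  B→S B C: FOLLOW(B) ⊇ FIRST(C) = {b,c,d}; new: +{b,c,d}
  B→b A: FOLLOW(A) ⊇ FOLLOW(B) ⊇ {b,c,d}; new: +{b,c,d}
  S→B: FOLLOW(B) ⊇ FOLLOW(S) ⊇ {$,b,c,d}; new: +{$}
  S: {$,b,c,d}  A: {b,c,d}  B: {$,b,c,d}  C: {b,c,d}
iter 2:
  B→S B C: FOLLOW(C) ⊇ FOLLOW(B) ⊇ {$,b,c,d}; new: +{$}
  B→b A: FOLLOW(A) ⊇ FOLLOW(B) ⊇ {$,b,c,d}; new: +{$}
  S: {$,b,c,d}  A: {$,b,c,d}  B: {$,b,c,d}  C: {$,b,c,d}
iter 3: (stable)
  S: {$,b,c,d}  A: {$,b,c,d}  B: {$,b,c,d}  C: {$,b,c,d}

FOLLOW(B) = ["$", "b", "c", "d"]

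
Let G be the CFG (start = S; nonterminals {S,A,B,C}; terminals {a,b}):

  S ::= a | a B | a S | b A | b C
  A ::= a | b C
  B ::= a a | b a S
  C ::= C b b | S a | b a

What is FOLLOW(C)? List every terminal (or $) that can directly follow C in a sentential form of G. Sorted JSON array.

FIRST sets, iterate to fixpoint:
iter 1:
  A via A→a: +{a}
  A via A→b C: +{b}
  B via B→a a: +{a}
  B via B→b a S: +{b}
  C via C→b a: +{b}
  S via S→a: +{a}
  S via S→b A: +{b}
  S: {a,b}  A: {a,b}  B: {a,b}  C: {b}
iter 2:
  C via C→S a: +{a}
  S: {a,b}  A: {a,b}  B: {a,b}  C: {a,b}
iter 3: (no change)
  S: {a,b}  A: {a,b}  B: {a,b}  C: {a,b}

FOLLOW sets:
seed FOLLOW(S) with $
round 1:
  C→C b b: FOLLOW(C) ⊇ FIRST(b) = {b}; new: +{b}
  C→S a: FOLLOW(S) ⊇ FIRST(a) = {a}; new: +{a}
  S→a B: FOLLOW(B) ⊇ FOLLOW(S) ⊇ {$,a}; new: +{$,a}
  S→b A: FOLLOW(A) ⊇ FOLLOW(S) ⊇ {$,a}; new: +{$,a}
  S→b C: FOLLOW(C) ⊇ FOLLOW(S) ⊇ {$,a}; new: +{$,a}
  FOLLOW[S]={$,a}  FOLLOW[A]={$,a}  FOLLOW[B]={$,a}  FOLLOW[C]={$,a,b}
round 2: (no change)
  FOLLOW[S]={$,a}  FOLLOW[A]={$,a}  FOLLOW[B]={$,a}  FOLLOW[C]={$,a,b}

FOLLOW(C) = ["$", "a", "b"]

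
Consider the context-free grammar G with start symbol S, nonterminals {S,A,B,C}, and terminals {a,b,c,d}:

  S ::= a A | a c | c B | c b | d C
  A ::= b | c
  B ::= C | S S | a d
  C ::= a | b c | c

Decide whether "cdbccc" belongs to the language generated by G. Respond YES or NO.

CNF form of G:
  S -> T0 A | T0 T3 | T1 C | T3 B | T3 T2
  A -> b | c
  B -> S S | T0 T1 | T2 T3 | a | c
  C -> T2 T3 | a | c
  T0 -> a
  T1 -> d
  T2 -> b
  T3 -> c

Fill CYK table bottom-up:
  T[0,0] 'c' = {A,B,C,T3}  orig:{A,B,C}
  T[1,1] 'd' = {T1}  orig:{}
  T[2,2] 'b' = {A,T2}  orig:{A}
  T[3,3] 'c' = {A,B,C,T3}  orig:{A,B,C}
  T[4,4] 'c' = {A,B,C,T3}  orig:{A,B,C}
  T[5,5] 'c' = {A,B,C,T3}  orig:{A,B,C}
  T[0,1] 'cd' = ∅
  T[1,2] 'db' = ∅
  T[2,3] 'bc' = {B,C}
  T[3,4] 'cc' = {S}
  T[4,5] 'cc' = {S}
  T[0,2] 'cdb' = ∅
  T[1,3] 'dbc' = {S}
  T[2,4] 'bcc' = ∅
  T[3,5] 'ccc' = ∅
  T[0,3] 'cdbc' = ∅
  T[1,4] 'dbcc' = ∅
  T[2,5] 'bccc' = ∅
  T[0,4] 'cdbcc' = ∅
  T[1,5] 'dbccc' = {B}
  T[0,5] 'cdbccc' = {S}

S ∈ T[0,5] ⇒ YES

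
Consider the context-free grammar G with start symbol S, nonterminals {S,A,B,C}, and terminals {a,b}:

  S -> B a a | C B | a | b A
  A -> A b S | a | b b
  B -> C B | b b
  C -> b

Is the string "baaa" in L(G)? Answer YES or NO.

CNF form of G:
  S -> B X3 | C B | T0 A | a
  A -> A X2 | T0 T0 | a
  B -> C B | T0 T0
  C -> b
  T0 -> b
  T1 -> a
  X2 -> T0 S
  X3 -> T1 T1

CYK fill:
  [0..0]={C,T0}  "b"  orig:{C}
  [1..1]={A,S,T1}  "a"  orig:{A,S}
  [2..2]={A,S,T1}  "a"  orig:{A,S}
  [3..3]={A,S,T1}  "a"  orig:{A,S}
  [0..1]={S,X2}  "ba"  orig:{S}
  [1..2]={X3}  "aa"  orig:{}
  [2..3]={X3}  "aa"  orig:{}
  [0..2]=∅  "baa"
  [1..3]=∅  "aaa"
  [0..3]=∅  "baaa"

S ∉ T[0,3] ⇒ NO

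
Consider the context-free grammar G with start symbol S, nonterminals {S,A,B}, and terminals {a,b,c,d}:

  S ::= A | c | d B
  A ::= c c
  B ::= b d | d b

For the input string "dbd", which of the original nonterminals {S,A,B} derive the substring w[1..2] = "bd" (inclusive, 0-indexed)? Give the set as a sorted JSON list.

Convert to CNF:
  S -> T0 T0 | T2 B | c
  A -> T0 T0
  B -> T1 T2 | T2 T1
  T0 -> c
  T1 -> b
  T2 -> d

Fill CYK table bottom-up, restricted to cells inside w[1..2]:
  [1..1]={T1}  "b"  orig:{}
  [2..2]={T2}  "d"  orig:{}
  [1..2]={B}  "bd"

Original NTs in T[1,2] deriving "bd": ["B"]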